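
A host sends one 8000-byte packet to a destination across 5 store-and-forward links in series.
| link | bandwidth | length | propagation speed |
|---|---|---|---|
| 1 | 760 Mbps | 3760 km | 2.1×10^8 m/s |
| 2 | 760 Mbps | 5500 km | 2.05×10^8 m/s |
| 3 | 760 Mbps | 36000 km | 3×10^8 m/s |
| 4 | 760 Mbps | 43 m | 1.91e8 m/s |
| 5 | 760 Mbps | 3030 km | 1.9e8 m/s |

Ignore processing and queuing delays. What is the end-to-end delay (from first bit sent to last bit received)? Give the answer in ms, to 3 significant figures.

L = 8000 × 8 = 64000 bits.
Transmission delay per hop = L/R = 64000/760000000 = 0.0842105 ms; 5 hops → 0.421053 ms.
Propagation delays (d/s per hop): 17.9048, 26.8293, 120, 0.000225131, 15.9474 ms; sum = 180.682 ms.
End-to-end = 181 ms.

181 ms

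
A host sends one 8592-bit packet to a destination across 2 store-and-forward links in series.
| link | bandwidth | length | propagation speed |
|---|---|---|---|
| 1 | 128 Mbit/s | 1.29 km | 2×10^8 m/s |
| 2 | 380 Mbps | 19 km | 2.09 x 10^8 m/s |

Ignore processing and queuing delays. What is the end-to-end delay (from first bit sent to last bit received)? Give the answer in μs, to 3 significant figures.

187 μs

Transmission delays (L/R per hop): 67.125, 22.6105 μs; sum = 89.7355 μs.
Propagation delays (d/s per hop): 6.45, 90.9091 μs; sum = 97.3591 μs.
End-to-end = 187 μs.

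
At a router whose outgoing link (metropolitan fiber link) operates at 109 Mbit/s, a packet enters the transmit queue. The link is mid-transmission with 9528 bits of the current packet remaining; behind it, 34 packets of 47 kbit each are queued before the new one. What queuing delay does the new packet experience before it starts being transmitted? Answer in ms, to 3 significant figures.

14.7 ms

Each queued packet: L/R = 47000/109000000 = 0.431193 ms.
34 queued → 14.6606 ms.
Plus remaining 9528 bits of current packet: 0.0874128 ms.
Queuing delay = 14.7 ms.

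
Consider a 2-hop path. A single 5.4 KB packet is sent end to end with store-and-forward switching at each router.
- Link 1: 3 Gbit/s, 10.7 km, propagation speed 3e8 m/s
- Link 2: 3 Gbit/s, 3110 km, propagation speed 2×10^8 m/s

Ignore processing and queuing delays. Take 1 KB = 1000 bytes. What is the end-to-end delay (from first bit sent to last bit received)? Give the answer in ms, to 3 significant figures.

L = 43200 bits.
Transmission delay per hop = L/R = 43200/3000000000 = 0.0144 ms; 2 hops → 0.0288 ms.
Propagation delays (d/s per hop): 0.0356667, 15.55 ms; sum = 15.5857 ms.
End-to-end = 15.6 ms.

15.6 ms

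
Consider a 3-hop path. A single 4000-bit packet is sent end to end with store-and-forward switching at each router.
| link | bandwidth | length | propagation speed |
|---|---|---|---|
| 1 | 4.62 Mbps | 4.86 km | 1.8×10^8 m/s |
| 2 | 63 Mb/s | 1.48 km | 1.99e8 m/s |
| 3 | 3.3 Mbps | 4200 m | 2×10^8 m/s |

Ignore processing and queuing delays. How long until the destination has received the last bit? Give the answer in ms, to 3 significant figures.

2.20 ms

Transmission delays (L/R per hop): 0.865801, 0.0634921, 1.21212 ms; sum = 2.14141 ms.
Propagation delays (d/s per hop): 0.027, 0.00743719, 0.021 ms; sum = 0.0554372 ms.
End-to-end = 2.20 ms.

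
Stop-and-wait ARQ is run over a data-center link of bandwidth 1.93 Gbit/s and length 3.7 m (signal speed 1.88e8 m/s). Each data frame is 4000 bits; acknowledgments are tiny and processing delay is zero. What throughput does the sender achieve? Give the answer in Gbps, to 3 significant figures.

t_tx = L/R = 4000/1930000000 = 2.07254e-06 s.
t_prop = 3.7/188000000 = 1.96809e-08 s; RTT = 3.93617e-08 s.
Cycle = t_tx + RTT = 2.1119e-06 s.
Throughput = L / cycle = 4000 / 2.1119e-06 = 1.89 Gbps.

1.89 Gbps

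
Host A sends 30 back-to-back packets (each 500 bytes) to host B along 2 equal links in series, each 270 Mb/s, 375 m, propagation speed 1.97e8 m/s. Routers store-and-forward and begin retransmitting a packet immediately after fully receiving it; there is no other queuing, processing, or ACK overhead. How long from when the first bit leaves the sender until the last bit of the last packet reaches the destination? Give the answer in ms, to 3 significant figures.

Per-hop transmission t_tx = L/R = 4000/270000000 = 0.0148148 ms.
Per-hop propagation t_prop = 375/197000000 = 0.00190355 ms.
Pipeline fill: first packet needs 2·t_tx to clear all hops; remaining 29 packets each add one t_tx.
Total = (2+30-1)·t_tx + 2·t_prop = 31·0.0148148 + 2·0.00190355 = 0.463 ms.

0.463 ms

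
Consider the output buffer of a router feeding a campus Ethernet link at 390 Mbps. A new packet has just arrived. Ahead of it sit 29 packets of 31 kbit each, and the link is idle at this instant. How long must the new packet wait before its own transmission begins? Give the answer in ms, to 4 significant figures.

2.305 ms

Each queued packet: L/R = 31000/390000000 = 0.0794872 ms.
29 queued → 2.30513 ms.
Queuing delay = 2.305 ms.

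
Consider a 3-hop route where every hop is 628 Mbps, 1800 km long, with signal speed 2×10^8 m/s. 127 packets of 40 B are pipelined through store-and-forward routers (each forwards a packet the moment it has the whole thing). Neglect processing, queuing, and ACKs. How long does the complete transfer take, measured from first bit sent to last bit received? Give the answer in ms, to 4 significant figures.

27.07 ms

Per-hop transmission t_tx = L/R = 320/628000000 = 0.000509554 ms.
Per-hop propagation t_prop = 1800000/200000000 = 9 ms.
Pipeline fill: first packet needs 3·t_tx to clear all hops; remaining 126 packets each add one t_tx.
Total = (3+127-1)·t_tx + 3·t_prop = 129·0.000509554 + 3·9 = 27.07 ms.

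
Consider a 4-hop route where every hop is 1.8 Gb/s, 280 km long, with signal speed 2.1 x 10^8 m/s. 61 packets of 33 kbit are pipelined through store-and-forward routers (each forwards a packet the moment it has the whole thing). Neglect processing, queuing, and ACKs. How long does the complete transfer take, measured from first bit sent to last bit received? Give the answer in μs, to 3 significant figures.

6510 μs

Per-hop transmission t_tx = L/R = 33000/1800000000 = 18.3333 μs.
Per-hop propagation t_prop = 280000/210000000 = 1333.33 μs.
Pipeline fill: first packet needs 4·t_tx to clear all hops; remaining 60 packets each add one t_tx.
Total = (4+61-1)·t_tx + 4·t_prop = 64·18.3333 + 4·1333.33 = 6510 μs.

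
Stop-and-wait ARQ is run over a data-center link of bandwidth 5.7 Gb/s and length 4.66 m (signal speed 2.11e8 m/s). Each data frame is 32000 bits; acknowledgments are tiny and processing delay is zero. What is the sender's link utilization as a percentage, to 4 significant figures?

99.22 %

t_tx = L/R = 32000/5700000000 = 5.61404e-06 s.
t_prop = 4.66/211000000 = 2.20853e-08 s; RTT = 4.41706e-08 s.
Cycle = t_tx + RTT = 5.65821e-06 s.
Utilization = t_tx / cycle = 5.61404e-06/5.65821e-06 = 99.22 %.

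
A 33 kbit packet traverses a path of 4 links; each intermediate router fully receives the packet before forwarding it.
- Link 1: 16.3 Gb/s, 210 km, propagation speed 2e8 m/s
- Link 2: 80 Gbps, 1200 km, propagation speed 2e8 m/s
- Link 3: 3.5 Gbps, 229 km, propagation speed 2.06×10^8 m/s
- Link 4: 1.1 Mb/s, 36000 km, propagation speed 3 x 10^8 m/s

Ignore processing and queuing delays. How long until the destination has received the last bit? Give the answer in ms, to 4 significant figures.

158.2 ms

L = 33000 bits.
Transmission delays (L/R per hop): 0.00202454, 0.0004125, 0.00942857, 30 ms; sum = 30.0119 ms.
Propagation delays (d/s per hop): 1.05, 6, 1.11165, 120 ms; sum = 128.162 ms.
End-to-end = 158.2 ms.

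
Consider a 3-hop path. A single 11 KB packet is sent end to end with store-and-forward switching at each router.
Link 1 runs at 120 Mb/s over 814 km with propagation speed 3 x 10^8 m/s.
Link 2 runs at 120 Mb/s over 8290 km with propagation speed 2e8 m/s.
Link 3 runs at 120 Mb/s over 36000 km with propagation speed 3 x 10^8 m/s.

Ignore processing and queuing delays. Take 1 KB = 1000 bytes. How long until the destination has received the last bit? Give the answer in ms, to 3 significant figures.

L = 88000 bits.
Transmission delay per hop = L/R = 88000/120000000 = 0.733333 ms; 3 hops → 2.2 ms.
Propagation delays (d/s per hop): 2.71333, 41.45, 120 ms; sum = 164.163 ms.
End-to-end = 166 ms.

166 ms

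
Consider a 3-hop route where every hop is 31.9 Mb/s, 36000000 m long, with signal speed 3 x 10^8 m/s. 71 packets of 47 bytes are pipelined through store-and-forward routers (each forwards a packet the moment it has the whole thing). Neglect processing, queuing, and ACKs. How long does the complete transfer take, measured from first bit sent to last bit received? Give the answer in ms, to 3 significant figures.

Per-hop transmission t_tx = L/R = 376/31900000 = 0.0117868 ms.
Per-hop propagation t_prop = 36000000/300000000 = 120 ms.
Pipeline fill: first packet needs 3·t_tx to clear all hops; remaining 70 packets each add one t_tx.
Total = (3+71-1)·t_tx + 3·t_prop = 73·0.0117868 + 3·120 = 361 ms.

361 ms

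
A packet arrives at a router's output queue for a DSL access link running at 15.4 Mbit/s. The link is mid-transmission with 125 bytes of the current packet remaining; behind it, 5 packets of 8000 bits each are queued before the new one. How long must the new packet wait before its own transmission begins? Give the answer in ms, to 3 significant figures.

Each queued packet: L/R = 8000/15400000 = 0.519481 ms.
5 queued → 2.5974 ms.
Plus remaining 1000 bits of current packet: 0.0649351 ms.
Queuing delay = 2.66 ms.

2.66 ms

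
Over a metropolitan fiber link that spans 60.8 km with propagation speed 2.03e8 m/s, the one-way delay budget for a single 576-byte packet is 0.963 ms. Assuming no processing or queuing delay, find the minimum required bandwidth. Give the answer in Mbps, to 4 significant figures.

6.945 Mbps

L = 4608 bits.
Propagation delay = 60800 / 2.03e+08 = 0.299507 ms.
Transmission budget = 0.963 − 0.299507 = 0.663493 ms.
R ≥ L / t_tx = 4608 bits / 0.000663493 s = 6.945 Mbps.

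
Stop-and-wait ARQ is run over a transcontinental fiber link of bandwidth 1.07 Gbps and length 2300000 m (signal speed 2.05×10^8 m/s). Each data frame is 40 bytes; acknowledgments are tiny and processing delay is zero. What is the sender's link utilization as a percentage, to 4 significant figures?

t_tx = L/R = 320/1.07e+09 = 2.99065e-07 s.
t_prop = 2300000/2.05e+08 = 0.0112195 s; RTT = 0.022439 s.
Cycle = t_tx + RTT = 0.0224393 s.
Utilization = t_tx / cycle = 2.99065e-07/0.0224393 = 0.001333 %.

0.001333 %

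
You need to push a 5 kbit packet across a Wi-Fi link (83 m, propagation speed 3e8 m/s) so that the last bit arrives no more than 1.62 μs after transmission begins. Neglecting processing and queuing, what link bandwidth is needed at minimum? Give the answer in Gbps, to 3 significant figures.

3.72 Gbps

Propagation delay = 83 / 300000000 = 0.276667 μs.
Transmission budget = 1.62 − 0.276667 = 1.34333 μs.
R ≥ L / t_tx = 5000 bits / 1.34333e-06 s = 3.72 Gbps.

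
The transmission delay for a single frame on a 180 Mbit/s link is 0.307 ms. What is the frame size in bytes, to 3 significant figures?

6910 bytes

L = R × t_tx = 180000000 b/s × 0.000307 s = 55260 bits.
In bytes: 55260 / 8 = 6910 bytes.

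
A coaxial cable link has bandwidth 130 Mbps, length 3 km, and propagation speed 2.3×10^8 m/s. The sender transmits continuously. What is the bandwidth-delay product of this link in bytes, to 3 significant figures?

212 bytes

Propagation delay = 3000 / 2.3e+08 = 1.30435e-05 s.
BDP = R × t_prop = 130000000 × 1.30435e-05 = 1695.65 bits.
In bytes: 1695.65/8 = 212 bytes.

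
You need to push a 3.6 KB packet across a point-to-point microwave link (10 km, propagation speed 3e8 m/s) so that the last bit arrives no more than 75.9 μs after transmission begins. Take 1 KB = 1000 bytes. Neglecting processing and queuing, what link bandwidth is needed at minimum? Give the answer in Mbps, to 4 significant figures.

L = 28800 bits.
Propagation delay = 10000 / 300000000 = 33.3333 μs.
Transmission budget = 75.9 − 33.3333 = 42.5667 μs.
R ≥ L / t_tx = 28800 bits / 4.25667e-05 s = 676.6 Mbps.

676.6 Mbps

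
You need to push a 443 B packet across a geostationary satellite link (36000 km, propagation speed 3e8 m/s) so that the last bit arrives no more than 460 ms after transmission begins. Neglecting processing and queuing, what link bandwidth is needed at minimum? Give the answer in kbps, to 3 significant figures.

L = 3544 bits.
Propagation delay = 36000000 / 300000000 = 120 ms.
Transmission budget = 460 − 120 = 340 ms.
R ≥ L / t_tx = 3544 bits / 0.34 s = 10.4 kbps.

10.4 kbps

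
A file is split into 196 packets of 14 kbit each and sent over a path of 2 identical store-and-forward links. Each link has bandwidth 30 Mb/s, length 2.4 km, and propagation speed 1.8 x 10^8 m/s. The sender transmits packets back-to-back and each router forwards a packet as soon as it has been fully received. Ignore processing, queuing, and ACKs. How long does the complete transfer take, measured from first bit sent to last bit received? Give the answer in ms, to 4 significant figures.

Per-hop transmission t_tx = L/R = 14000/30000000 = 0.466667 ms.
Per-hop propagation t_prop = 2400/180000000 = 0.0133333 ms.
Pipeline fill: first packet needs 2·t_tx to clear all hops; remaining 195 packets each add one t_tx.
Total = (2+196-1)·t_tx + 2·t_prop = 197·0.466667 + 2·0.0133333 = 91.96 ms.

91.96 ms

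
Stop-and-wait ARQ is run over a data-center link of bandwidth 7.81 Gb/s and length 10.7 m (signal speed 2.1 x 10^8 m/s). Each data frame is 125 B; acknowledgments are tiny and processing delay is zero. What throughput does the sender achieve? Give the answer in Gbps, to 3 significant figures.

t_tx = L/R = 1000/7810000000 = 1.28041e-07 s.
t_prop = 10.7/210000000 = 5.09524e-08 s; RTT = 1.01905e-07 s.
Cycle = t_tx + RTT = 2.29946e-07 s.
Throughput = L / cycle = 1000 / 2.29946e-07 = 4.35 Gbps.

4.35 Gbps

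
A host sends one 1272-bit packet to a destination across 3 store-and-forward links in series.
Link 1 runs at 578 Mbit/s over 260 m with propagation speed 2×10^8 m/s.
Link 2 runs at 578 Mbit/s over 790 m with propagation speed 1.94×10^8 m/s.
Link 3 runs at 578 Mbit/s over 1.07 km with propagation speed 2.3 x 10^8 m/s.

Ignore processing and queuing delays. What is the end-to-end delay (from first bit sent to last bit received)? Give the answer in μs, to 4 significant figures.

16.63 μs

Transmission delay per hop = L/R = 1272/578000000 = 2.20069 μs; 3 hops → 6.60208 μs.
Propagation delays (d/s per hop): 1.3, 4.07216, 4.65217 μs; sum = 10.0243 μs.
End-to-end = 16.63 μs.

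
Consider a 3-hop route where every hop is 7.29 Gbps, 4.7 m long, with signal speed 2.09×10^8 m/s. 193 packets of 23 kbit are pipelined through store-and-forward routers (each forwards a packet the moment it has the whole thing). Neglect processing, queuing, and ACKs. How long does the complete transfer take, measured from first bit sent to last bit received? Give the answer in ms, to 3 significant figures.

0.615 ms

Per-hop transmission t_tx = L/R = 23000/7290000000 = 0.00315501 ms.
Per-hop propagation t_prop = 4.7/209000000 = 2.2488e-05 ms.
Pipeline fill: first packet needs 3·t_tx to clear all hops; remaining 192 packets each add one t_tx.
Total = (3+193-1)·t_tx + 3·t_prop = 195·0.00315501 + 3·2.2488e-05 = 0.615 ms.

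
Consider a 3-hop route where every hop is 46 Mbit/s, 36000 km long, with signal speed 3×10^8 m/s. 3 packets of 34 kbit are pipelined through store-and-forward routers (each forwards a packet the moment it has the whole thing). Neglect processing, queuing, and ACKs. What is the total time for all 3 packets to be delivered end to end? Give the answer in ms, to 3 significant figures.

364 ms

Per-hop transmission t_tx = L/R = 34000/46000000 = 0.73913 ms.
Per-hop propagation t_prop = 36000000/300000000 = 120 ms.
Pipeline fill: first packet needs 3·t_tx to clear all hops; remaining 2 packets each add one t_tx.
Total = (3+3-1)·t_tx + 3·t_prop = 5·0.73913 + 3·120 = 364 ms.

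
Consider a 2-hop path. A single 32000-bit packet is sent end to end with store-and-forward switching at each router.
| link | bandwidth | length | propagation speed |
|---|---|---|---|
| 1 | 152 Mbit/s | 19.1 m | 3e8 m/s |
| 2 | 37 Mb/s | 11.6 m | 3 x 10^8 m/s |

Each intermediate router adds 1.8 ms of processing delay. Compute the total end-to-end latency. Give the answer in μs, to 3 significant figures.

2880 μs

Transmission delays (L/R per hop): 210.526, 864.865 μs; sum = 1075.39 μs.
Propagation delays (d/s per hop): 0.0636667, 0.0386667 μs; sum = 0.102333 μs.
Processing at 1 router(s): 1 × 1.8 ms = 1800 μs.
End-to-end = 2880 μs.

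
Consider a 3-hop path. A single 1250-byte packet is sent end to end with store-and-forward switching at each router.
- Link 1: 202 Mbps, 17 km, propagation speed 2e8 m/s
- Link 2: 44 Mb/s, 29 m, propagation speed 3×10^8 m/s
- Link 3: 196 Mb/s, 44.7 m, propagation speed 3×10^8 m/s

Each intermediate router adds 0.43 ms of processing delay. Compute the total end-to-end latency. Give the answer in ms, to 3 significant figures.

L = 1250 × 8 = 10000 bits.
Transmission delays (L/R per hop): 0.049505, 0.227273, 0.0510204 ms; sum = 0.327798 ms.
Propagation delays (d/s per hop): 0.085, 9.66667e-05, 0.000149 ms; sum = 0.0852457 ms.
Processing at 2 router(s): 2 × 0.43 ms = 0.86 ms.
End-to-end = 1.27 ms.

1.27 ms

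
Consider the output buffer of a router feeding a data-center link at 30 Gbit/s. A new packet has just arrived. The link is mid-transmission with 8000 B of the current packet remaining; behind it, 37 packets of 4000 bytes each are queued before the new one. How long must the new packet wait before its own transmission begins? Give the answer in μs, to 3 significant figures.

Each queued packet: L/R = 32000/30000000000 = 1.06667 μs.
37 queued → 39.4667 μs.
Plus remaining 64000 bits of current packet: 2.13333 μs.
Queuing delay = 41.6 μs.

41.6 μs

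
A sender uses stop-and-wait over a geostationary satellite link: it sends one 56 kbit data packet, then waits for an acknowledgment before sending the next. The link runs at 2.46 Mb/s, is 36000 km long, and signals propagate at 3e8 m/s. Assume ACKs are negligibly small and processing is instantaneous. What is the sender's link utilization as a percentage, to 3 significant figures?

t_tx = L/R = 56000/2460000 = 0.0227642 s.
t_prop = 36000000/300000000 = 0.12 s; RTT = 0.24 s.
Cycle = t_tx + RTT = 0.262764 s.
Utilization = t_tx / cycle = 0.0227642/0.262764 = 8.66 %.

8.66 %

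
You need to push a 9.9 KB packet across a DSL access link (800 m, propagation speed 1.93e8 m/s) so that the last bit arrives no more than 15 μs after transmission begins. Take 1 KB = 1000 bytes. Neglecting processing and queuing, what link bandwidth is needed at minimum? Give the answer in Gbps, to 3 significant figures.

7.30 Gbps

L = 79200 bits.
Propagation delay = 800 / 193000000 = 4.14508 μs.
Transmission budget = 15 − 4.14508 = 10.8549 μs.
R ≥ L / t_tx = 79200 bits / 1.08549e-05 s = 7.30 Gbps.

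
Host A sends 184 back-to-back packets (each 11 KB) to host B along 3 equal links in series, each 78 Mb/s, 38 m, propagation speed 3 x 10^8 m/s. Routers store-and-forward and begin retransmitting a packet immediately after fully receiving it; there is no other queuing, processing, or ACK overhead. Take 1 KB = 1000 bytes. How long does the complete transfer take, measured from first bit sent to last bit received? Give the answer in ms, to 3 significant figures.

210 ms

Per-hop transmission t_tx = L/R = 88000/78000000 = 1.12821 ms.
Per-hop propagation t_prop = 38/300000000 = 0.000126667 ms.
Pipeline fill: first packet needs 3·t_tx to clear all hops; remaining 183 packets each add one t_tx.
Total = (3+184-1)·t_tx + 3·t_prop = 186·1.12821 + 3·0.000126667 = 210 ms.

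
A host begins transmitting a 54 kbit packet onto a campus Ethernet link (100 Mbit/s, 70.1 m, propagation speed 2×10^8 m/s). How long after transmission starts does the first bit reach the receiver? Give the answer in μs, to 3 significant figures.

0.351 μs

First bit experiences only propagation delay: d/s = 70.1/200000000 = 0.351 μs.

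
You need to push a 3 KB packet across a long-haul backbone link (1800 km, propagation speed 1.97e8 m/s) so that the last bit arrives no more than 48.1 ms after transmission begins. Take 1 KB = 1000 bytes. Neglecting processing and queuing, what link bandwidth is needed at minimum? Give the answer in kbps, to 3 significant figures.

L = 24000 bits.
Propagation delay = 1800000 / 197000000 = 9.13706 ms.
Transmission budget = 48.1 − 9.13706 = 38.9629 ms.
R ≥ L / t_tx = 24000 bits / 0.0389629 s = 616 kbps.

616 kbps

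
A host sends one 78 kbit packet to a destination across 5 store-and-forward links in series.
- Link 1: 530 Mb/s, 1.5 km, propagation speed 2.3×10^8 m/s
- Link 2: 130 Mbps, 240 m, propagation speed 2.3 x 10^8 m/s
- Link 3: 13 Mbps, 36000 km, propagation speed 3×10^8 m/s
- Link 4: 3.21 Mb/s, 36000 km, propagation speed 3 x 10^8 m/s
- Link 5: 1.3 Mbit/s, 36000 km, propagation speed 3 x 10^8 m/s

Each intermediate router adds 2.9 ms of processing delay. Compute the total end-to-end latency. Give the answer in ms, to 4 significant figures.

L = 78000 bits.
Transmission delays (L/R per hop): 0.14717, 0.6, 6, 24.2991, 60 ms; sum = 91.0462 ms.
Propagation delays (d/s per hop): 0.00652174, 0.00104348, 120, 120, 120 ms; sum = 360.008 ms.
Processing at 4 router(s): 4 × 2.9 ms = 11.6 ms.
End-to-end = 462.7 ms.

462.7 ms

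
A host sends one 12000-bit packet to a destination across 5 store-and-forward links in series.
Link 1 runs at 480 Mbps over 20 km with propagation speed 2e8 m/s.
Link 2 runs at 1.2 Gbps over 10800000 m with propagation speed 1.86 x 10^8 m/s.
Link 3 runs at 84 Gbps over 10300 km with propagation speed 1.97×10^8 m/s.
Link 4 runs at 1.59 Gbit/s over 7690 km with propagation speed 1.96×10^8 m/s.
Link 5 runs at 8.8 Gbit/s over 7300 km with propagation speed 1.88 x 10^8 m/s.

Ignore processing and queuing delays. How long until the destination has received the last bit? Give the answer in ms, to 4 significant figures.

Transmission delays (L/R per hop): 0.025, 0.01, 0.000142857, 0.00754717, 0.00136364 ms; sum = 0.0440537 ms.
Propagation delays (d/s per hop): 0.1, 58.0645, 52.2843, 39.2347, 38.8298 ms; sum = 188.513 ms.
End-to-end = 188.6 ms.

188.6 ms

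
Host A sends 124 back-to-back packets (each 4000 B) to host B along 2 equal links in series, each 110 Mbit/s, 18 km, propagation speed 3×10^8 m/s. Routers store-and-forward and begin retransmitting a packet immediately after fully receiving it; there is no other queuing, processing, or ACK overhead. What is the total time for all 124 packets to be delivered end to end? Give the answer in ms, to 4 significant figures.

Per-hop transmission t_tx = L/R = 32000/110000000 = 0.290909 ms.
Per-hop propagation t_prop = 18000/300000000 = 0.06 ms.
Pipeline fill: first packet needs 2·t_tx to clear all hops; remaining 123 packets each add one t_tx.
Total = (2+124-1)·t_tx + 2·t_prop = 125·0.290909 + 2·0.06 = 36.48 ms.

36.48 ms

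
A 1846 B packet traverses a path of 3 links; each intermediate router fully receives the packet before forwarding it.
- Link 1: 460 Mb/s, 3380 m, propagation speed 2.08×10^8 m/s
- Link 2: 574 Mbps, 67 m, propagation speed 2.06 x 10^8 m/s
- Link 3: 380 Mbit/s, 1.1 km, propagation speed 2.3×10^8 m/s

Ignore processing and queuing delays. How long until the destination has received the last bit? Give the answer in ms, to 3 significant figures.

L = 1846 × 8 = 14768 bits.
Transmission delays (L/R per hop): 0.0321043, 0.0257282, 0.0388632 ms; sum = 0.0966957 ms.
Propagation delays (d/s per hop): 0.01625, 0.000325243, 0.00478261 ms; sum = 0.0213579 ms.
End-to-end = 0.118 ms.

0.118 ms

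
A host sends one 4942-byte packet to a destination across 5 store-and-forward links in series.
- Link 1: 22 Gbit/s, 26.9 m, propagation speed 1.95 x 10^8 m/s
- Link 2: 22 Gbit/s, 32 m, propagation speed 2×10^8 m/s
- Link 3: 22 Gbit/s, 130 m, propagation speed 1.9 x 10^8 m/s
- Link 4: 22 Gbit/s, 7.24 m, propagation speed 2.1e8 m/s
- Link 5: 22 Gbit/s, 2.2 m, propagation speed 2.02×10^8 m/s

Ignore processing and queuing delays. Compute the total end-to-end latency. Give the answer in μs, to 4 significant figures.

10.01 μs

L = 4942 × 8 = 39536 bits.
Transmission delay per hop = L/R = 39536/22000000000 = 1.79709 μs; 5 hops → 8.98545 μs.
Propagation delays (d/s per hop): 0.137949, 0.16, 0.684211, 0.0344762, 0.0108911 μs; sum = 1.02753 μs.
End-to-end = 10.01 μs.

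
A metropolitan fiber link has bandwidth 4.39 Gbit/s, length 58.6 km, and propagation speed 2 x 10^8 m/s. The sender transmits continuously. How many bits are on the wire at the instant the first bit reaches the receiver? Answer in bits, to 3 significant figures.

1290000 bits

Propagation delay = 58600 / 200000000 = 0.000293 s.
BDP = R × t_prop = 4390000000 × 0.000293 = 1286270 bits.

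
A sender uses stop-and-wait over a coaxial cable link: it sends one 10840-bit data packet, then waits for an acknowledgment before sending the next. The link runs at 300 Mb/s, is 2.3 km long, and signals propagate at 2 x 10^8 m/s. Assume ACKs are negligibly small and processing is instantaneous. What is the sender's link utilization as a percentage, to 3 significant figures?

61.1 %

t_tx = L/R = 10840/300000000 = 3.61333e-05 s.
t_prop = 2300/200000000 = 1.15e-05 s; RTT = 2.3e-05 s.
Cycle = t_tx + RTT = 5.91333e-05 s.
Utilization = t_tx / cycle = 3.61333e-05/5.91333e-05 = 61.1 %.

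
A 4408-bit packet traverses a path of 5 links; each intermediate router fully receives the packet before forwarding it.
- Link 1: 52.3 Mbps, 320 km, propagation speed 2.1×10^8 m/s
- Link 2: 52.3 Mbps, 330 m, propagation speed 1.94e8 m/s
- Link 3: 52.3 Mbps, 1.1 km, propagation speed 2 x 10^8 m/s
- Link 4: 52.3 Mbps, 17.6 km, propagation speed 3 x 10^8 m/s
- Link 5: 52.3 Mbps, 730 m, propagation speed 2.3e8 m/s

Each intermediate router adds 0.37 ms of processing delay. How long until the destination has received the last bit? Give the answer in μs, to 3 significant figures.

Transmission delay per hop = L/R = 4408/52300000 = 84.283 μs; 5 hops → 421.415 μs.
Propagation delays (d/s per hop): 1523.81, 1.70103, 5.5, 58.6667, 3.17391 μs; sum = 1592.85 μs.
Processing at 4 router(s): 4 × 0.37 ms = 1480 μs.
End-to-end = 3490 μs.

3490 μs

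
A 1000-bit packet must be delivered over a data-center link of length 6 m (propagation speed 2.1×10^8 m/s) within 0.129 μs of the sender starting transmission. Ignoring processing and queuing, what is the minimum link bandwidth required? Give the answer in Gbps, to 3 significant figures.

9.96 Gbps

Propagation delay = 6 / 210000000 = 0.0285714 μs.
Transmission budget = 0.129 − 0.0285714 = 0.100429 μs.
R ≥ L / t_tx = 1000 bits / 1.00429e-07 s = 9.96 Gbps.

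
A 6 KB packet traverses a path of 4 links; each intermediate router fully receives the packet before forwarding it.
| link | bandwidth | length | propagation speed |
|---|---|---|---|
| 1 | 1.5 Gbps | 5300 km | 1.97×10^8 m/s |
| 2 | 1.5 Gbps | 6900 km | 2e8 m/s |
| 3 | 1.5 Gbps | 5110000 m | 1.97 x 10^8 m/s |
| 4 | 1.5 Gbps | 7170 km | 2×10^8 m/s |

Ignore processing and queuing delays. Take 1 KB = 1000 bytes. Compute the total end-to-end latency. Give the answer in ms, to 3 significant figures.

L = 48000 bits.
Transmission delay per hop = L/R = 48000/1500000000 = 0.032 ms; 4 hops → 0.128 ms.
Propagation delays (d/s per hop): 26.9036, 34.5, 25.9391, 35.85 ms; sum = 123.193 ms.
End-to-end = 123 ms.

123 ms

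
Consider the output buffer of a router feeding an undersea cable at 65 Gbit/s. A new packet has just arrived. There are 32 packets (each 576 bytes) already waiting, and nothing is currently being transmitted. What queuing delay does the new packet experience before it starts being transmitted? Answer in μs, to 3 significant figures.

Each queued packet: L/R = 4608/65000000000 = 0.0708923 μs.
32 queued → 2.26855 μs.
Queuing delay = 2.27 μs.

2.27 μs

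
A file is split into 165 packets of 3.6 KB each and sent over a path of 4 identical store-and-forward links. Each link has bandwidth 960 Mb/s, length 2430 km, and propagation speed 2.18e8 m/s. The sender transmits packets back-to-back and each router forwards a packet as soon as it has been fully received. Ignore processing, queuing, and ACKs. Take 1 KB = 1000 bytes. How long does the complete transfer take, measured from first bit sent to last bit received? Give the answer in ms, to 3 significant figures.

Per-hop transmission t_tx = L/R = 28800/960000000 = 0.03 ms.
Per-hop propagation t_prop = 2430000/2.18e+08 = 11.1468 ms.
Pipeline fill: first packet needs 4·t_tx to clear all hops; remaining 164 packets each add one t_tx.
Total = (4+165-1)·t_tx + 4·t_prop = 168·0.03 + 4·11.1468 = 49.6 ms.

49.6 ms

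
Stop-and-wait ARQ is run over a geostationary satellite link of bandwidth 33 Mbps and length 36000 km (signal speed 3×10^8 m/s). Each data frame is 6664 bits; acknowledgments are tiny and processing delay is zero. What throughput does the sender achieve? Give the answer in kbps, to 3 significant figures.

t_tx = L/R = 6664/33000000 = 0.000201939 s.
t_prop = 36000000/300000000 = 0.12 s; RTT = 0.24 s.
Cycle = t_tx + RTT = 0.240202 s.
Throughput = L / cycle = 6664 / 0.240202 = 27.7 kbps.

27.7 kbps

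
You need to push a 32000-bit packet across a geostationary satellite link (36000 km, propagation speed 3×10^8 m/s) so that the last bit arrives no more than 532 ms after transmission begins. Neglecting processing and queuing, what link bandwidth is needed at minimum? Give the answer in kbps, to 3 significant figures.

77.7 kbps

Propagation delay = 36000000 / 300000000 = 120 ms.
Transmission budget = 532 − 120 = 412 ms.
R ≥ L / t_tx = 32000 bits / 0.412 s = 77.7 kbps.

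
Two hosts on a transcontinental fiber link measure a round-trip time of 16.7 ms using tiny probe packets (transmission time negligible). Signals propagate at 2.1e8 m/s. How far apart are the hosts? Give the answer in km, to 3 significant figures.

1750 km

One-way propagation = RTT/2 = 8.35 ms.
d = s × t = 210000000 × 0.00835 = 1750 km.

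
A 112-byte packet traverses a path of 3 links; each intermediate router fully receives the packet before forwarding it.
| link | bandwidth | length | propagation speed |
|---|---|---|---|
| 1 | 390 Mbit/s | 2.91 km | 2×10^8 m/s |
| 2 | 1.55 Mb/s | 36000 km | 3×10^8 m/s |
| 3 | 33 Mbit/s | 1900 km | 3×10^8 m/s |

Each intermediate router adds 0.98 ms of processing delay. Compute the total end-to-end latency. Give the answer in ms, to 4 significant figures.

128.9 ms

L = 112 × 8 = 896 bits.
Transmission delays (L/R per hop): 0.00229744, 0.578065, 0.0271515 ms; sum = 0.607513 ms.
Propagation delays (d/s per hop): 0.01455, 120, 6.33333 ms; sum = 126.348 ms.
Processing at 2 router(s): 2 × 0.98 ms = 1.96 ms.
End-to-end = 128.9 ms.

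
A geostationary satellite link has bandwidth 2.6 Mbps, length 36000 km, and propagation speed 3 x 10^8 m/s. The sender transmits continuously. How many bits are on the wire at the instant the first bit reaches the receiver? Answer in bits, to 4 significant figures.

Propagation delay = 36000000 / 300000000 = 0.12 s.
BDP = R × t_prop = 2600000 × 0.12 = 312000 bits.

312000 bits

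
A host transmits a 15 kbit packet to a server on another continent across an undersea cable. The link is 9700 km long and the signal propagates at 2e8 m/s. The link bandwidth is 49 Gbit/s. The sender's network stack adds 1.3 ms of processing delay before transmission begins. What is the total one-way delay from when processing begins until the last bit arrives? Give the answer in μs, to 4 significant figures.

L = 15000 bits.
Transmission delay = L/R = 15000 / 49000000000 = 0.306122 μs.
Propagation delay = d/s = 9700000 m / 200000000 m/s = 48500 μs.
Plus processing delay 1.3 ms = 1300 μs.
Total = 49800 μs.

49800 μs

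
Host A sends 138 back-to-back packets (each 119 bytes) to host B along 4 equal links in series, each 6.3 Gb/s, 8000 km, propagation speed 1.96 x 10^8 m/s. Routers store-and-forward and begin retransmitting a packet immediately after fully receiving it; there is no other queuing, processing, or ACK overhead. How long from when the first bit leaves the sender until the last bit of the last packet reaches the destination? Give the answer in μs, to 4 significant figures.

Per-hop transmission t_tx = L/R = 952/6300000000 = 0.151111 μs.
Per-hop propagation t_prop = 8000000/196000000 = 40816.3 μs.
Pipeline fill: first packet needs 4·t_tx to clear all hops; remaining 137 packets each add one t_tx.
Total = (4+138-1)·t_tx + 4·t_prop = 141·0.151111 + 4·40816.3 = 163300 μs.

163300 μs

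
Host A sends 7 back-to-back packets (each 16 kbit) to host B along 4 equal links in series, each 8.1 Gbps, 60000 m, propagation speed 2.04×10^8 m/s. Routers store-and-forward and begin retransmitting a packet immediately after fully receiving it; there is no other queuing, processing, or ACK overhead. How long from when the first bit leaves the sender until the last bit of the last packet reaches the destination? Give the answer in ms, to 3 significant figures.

Per-hop transmission t_tx = L/R = 16000/8100000000 = 0.00197531 ms.
Per-hop propagation t_prop = 60000/204000000 = 0.294118 ms.
Pipeline fill: first packet needs 4·t_tx to clear all hops; remaining 6 packets each add one t_tx.
Total = (4+7-1)·t_tx + 4·t_prop = 10·0.00197531 + 4·0.294118 = 1.20 ms.

1.20 ms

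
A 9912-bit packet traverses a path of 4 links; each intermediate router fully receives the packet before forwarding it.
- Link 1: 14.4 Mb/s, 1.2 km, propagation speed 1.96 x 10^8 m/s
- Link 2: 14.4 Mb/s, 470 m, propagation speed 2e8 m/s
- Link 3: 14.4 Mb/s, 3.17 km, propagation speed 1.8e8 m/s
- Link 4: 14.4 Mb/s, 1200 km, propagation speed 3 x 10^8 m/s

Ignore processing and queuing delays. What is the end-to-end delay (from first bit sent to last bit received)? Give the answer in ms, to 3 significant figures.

Transmission delay per hop = L/R = 9912/14400000 = 0.688333 ms; 4 hops → 2.75333 ms.
Propagation delays (d/s per hop): 0.00612245, 0.00235, 0.0176111, 4 ms; sum = 4.02608 ms.
End-to-end = 6.78 ms.

6.78 ms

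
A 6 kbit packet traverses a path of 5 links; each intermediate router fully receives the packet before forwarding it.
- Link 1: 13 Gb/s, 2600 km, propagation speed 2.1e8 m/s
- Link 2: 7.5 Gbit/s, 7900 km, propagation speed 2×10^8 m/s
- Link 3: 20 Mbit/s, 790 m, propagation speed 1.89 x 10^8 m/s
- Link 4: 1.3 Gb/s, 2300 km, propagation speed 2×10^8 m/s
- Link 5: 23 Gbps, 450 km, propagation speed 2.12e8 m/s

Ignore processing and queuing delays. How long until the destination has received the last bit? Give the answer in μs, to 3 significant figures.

65800 μs

L = 6000 bits.
Transmission delays (L/R per hop): 0.461538, 0.8, 300, 4.61538, 0.26087 μs; sum = 306.138 μs.
Propagation delays (d/s per hop): 12381, 39500, 4.17989, 11500, 2122.64 μs; sum = 65507.8 μs.
End-to-end = 65800 μs.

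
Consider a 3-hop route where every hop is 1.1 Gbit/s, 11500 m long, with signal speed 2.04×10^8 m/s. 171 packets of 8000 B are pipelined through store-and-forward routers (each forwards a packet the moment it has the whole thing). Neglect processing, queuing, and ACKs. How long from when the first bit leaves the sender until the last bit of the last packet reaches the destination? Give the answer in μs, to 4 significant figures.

10230 μs

Per-hop transmission t_tx = L/R = 64000/1100000000 = 58.1818 μs.
Per-hop propagation t_prop = 11500/204000000 = 56.3725 μs.
Pipeline fill: first packet needs 3·t_tx to clear all hops; remaining 170 packets each add one t_tx.
Total = (3+171-1)·t_tx + 3·t_prop = 173·58.1818 + 3·56.3725 = 10230 μs.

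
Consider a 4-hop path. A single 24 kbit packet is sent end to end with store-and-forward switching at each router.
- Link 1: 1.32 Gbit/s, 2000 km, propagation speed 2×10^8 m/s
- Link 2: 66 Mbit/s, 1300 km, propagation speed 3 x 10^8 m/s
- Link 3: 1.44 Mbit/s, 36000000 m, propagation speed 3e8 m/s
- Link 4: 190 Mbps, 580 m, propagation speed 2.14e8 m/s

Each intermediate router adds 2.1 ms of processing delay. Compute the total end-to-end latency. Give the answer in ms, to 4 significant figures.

157.8 ms

L = 24000 bits.
Transmission delays (L/R per hop): 0.0181818, 0.363636, 16.6667, 0.126316 ms; sum = 17.1748 ms.
Propagation delays (d/s per hop): 10, 4.33333, 120, 0.00271028 ms; sum = 134.336 ms.
Processing at 3 router(s): 3 × 2.1 ms = 6.3 ms.
End-to-end = 157.8 ms.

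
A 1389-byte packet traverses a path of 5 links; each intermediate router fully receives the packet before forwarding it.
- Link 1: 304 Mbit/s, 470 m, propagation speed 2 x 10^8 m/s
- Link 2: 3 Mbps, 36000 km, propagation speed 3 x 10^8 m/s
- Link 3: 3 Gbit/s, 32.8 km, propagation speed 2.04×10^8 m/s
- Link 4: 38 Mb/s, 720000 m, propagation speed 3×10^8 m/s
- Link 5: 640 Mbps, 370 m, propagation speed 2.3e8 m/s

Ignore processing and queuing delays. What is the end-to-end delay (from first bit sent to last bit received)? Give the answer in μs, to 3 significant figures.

127000 μs

L = 1389 × 8 = 11112 bits.
Transmission delays (L/R per hop): 36.5526, 3704, 3.704, 292.421, 17.3625 μs; sum = 4054.04 μs.
Propagation delays (d/s per hop): 2.35, 120000, 160.784, 2400, 1.6087 μs; sum = 122565 μs.
End-to-end = 127000 μs.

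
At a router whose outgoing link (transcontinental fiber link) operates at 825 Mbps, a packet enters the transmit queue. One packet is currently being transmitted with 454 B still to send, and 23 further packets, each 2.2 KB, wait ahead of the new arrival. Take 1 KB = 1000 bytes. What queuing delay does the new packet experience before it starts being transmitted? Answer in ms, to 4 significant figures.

0.4951 ms

Each queued packet: L/R = 17600/825000000 = 0.0213333 ms.
23 queued → 0.490667 ms.
Plus remaining 3632 bits of current packet: 0.00440242 ms.
Queuing delay = 0.4951 ms.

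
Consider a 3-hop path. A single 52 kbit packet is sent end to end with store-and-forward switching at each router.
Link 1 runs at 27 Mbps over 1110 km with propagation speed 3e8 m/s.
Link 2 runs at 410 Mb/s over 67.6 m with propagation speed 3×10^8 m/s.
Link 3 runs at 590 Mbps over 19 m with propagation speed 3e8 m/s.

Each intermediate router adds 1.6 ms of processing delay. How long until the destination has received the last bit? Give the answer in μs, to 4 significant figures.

L = 52000 bits.
Transmission delays (L/R per hop): 1925.93, 126.829, 88.1356 μs; sum = 2140.89 μs.
Propagation delays (d/s per hop): 3700, 0.225333, 0.0633333 μs; sum = 3700.29 μs.
Processing at 2 router(s): 2 × 1.6 ms = 3200 μs.
End-to-end = 9041 μs.

9041 μs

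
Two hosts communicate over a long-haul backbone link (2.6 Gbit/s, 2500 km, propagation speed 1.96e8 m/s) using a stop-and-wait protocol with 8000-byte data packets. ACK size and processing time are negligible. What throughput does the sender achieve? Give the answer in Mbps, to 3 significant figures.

t_tx = L/R = 64000/2600000000 = 2.46154e-05 s.
t_prop = 2500000/196000000 = 0.0127551 s; RTT = 0.0255102 s.
Cycle = t_tx + RTT = 0.0255348 s.
Throughput = L / cycle = 64000 / 0.0255348 = 2.51 Mbps.

2.51 Mbps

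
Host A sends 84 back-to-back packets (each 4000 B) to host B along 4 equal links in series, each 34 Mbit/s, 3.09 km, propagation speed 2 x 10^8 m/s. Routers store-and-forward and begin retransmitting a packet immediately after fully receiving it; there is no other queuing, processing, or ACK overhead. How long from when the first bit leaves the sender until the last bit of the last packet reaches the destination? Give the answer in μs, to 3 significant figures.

Per-hop transmission t_tx = L/R = 32000/34000000 = 941.176 μs.
Per-hop propagation t_prop = 3090/200000000 = 15.45 μs.
Pipeline fill: first packet needs 4·t_tx to clear all hops; remaining 83 packets each add one t_tx.
Total = (4+84-1)·t_tx + 4·t_prop = 87·941.176 + 4·15.45 = 81900 μs.

81900 μs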